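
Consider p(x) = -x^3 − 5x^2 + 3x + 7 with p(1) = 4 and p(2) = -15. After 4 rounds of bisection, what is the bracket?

[1.3125, 1.375]

p(1.5) = -3.125 < 0, so the root lies in [1, 1.5]
p(1.25) = 0.984375 > 0, so the root lies in [1.25, 1.5]
p(1.375) = -0.927734 < 0, so the root lies in [1.25, 1.375]
p(1.3125) = 0.0632 > 0, so the root lies in [1.3125, 1.375]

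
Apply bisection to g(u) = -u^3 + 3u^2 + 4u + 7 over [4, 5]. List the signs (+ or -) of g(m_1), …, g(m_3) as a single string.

m = 4.5, g(m) = -5.375 (−); new bracket [4, 4.5]
m = 4.25, g(m) = 1.421875 (+); new bracket [4.25, 4.5]
m = 4.375, g(m) = -1.818359 (−); new bracket [4.25, 4.375]

-+-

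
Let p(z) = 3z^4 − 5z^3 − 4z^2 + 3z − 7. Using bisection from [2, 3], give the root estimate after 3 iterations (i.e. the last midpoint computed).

2.375

midpoint 2.5: p = 14.5625 > 0 → [2, 2.5]
midpoint 2.25: p = -0.566406 < 0 → [2.25, 2.5]
midpoint 2.375: p = 6.030029 > 0 → [2.25, 2.375]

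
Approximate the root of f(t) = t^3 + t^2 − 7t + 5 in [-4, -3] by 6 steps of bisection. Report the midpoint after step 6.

-3.453125

m = -3.5, f(m) = -1.125 (−); new bracket [-3.5, -3]
m = -3.25, f(m) = 3.984375 (+); new bracket [-3.5, -3.25]
m = -3.375, f(m) = 1.572266 (+); new bracket [-3.5, -3.375]
m = -3.4375, f(m) = 0.26 (+); new bracket [-3.5, -3.4375]
m = -3.46875, f(m) = -0.4233 (−); new bracket [-3.46875, -3.4375]
m = -3.453125, f(m) = -0.0794 (−); new bracket [-3.453125, -3.4375]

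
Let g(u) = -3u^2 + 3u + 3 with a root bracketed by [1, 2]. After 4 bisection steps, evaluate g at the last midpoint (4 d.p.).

m = 1.5, g(m) = 0.75 (+); new bracket [1.5, 2]
m = 1.75, g(m) = -0.9375 (−); new bracket [1.5, 1.75]
m = 1.625, g(m) = -0.046875 (−); new bracket [1.5, 1.625]
m = 1.5625, g(m) = 0.3633 (+); new bracket [1.5625, 1.625]

0.3633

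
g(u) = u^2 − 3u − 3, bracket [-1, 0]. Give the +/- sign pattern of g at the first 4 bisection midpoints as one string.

u = -0.5 gives g = -1.25, negative; keep [-1, -0.5]
u = -0.75 gives g = -0.1875, negative; keep [-1, -0.75]
u = -0.875 gives g = 0.390625, positive; keep [-0.875, -0.75]
u = -0.8125 gives g = 0.0977, positive; keep [-0.8125, -0.75]

--++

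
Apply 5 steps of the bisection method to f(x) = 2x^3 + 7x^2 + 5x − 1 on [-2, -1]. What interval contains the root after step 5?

f(-1.5) = 0.5 > 0, so the root lies in [-1.5, -1]
f(-1.25) = -0.21875 < 0, so the root lies in [-1.5, -1.25]
f(-1.375) = 0.160156 > 0, so the root lies in [-1.375, -1.25]
f(-1.3125) = -0.0259 < 0, so the root lies in [-1.375, -1.3125]
f(-1.34375) = 0.0682 > 0, so the root lies in [-1.34375, -1.3125]

[-1.34375, -1.3125]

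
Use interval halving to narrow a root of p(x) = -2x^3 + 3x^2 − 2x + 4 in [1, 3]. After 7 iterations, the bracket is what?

m = 2, p(m) = -4 (−); new bracket [1, 2]
m = 1.5, p(m) = 1 (+); new bracket [1.5, 2]
m = 1.75, p(m) = -1.03125 (−); new bracket [1.5, 1.75]
m = 1.625, p(m) = 0.0898 (+); new bracket [1.625, 1.75]
m = 1.6875, p(m) = -0.4429 (−); new bracket [1.625, 1.6875]
m = 1.65625, p(m) = -0.1697 (−); new bracket [1.625, 1.65625]
m = 1.640625, p(m) = -0.0383 (−); new bracket [1.625, 1.640625]

[1.625, 1.640625]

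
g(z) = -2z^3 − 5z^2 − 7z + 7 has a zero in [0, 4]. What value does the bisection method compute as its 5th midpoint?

0.625

midpoint 2: g = -43 < 0 → [0, 2]
midpoint 1: g = -7 < 0 → [0, 1]
midpoint 0.5: g = 2 > 0 → [0.5, 1]
midpoint 0.75: g = -1.9062 < 0 → [0.5, 0.75]
midpoint 0.625: g = 0.1836 > 0 → [0.625, 0.75]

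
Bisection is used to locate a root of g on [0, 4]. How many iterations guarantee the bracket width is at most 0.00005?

Width after n steps is 4/2^n. Need 2^n ≥ 4/0.00005 = 80000.
2^16 = 65536 < 80000 ≤ 2^17 = 131072, so n = 17.

17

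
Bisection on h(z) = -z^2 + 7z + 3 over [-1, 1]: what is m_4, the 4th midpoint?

-0.375

h(0) = 3 > 0, so the root lies in [-1, 0]
h(-0.5) = -0.75 < 0, so the root lies in [-0.5, 0]
h(-0.25) = 1.1875 > 0, so the root lies in [-0.5, -0.25]
h(-0.375) = 0.2344 > 0, so the root lies in [-0.5, -0.375]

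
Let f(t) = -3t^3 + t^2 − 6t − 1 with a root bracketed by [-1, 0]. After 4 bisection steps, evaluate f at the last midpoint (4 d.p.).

midpoint -0.5: f = 2.625 > 0 → [-0.5, 0]
midpoint -0.25: f = 0.609375 > 0 → [-0.25, 0]
midpoint -0.125: f = -0.228516 < 0 → [-0.25, -0.125]
midpoint -0.1875: f = 0.1799 > 0 → [-0.1875, -0.125]

0.1799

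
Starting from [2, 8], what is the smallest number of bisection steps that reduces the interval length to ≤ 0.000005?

Width after n steps is 6/2^n. Need 2^n ≥ 6/0.000005 = 1200000.
2^20 = 1048576 < 1200000 ≤ 2^21 = 2097152, so n = 21.

21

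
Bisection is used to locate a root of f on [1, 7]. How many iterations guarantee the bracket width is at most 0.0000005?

Width after n steps is 6/2^n. Need 2^n ≥ 6/0.0000005 = 12000000.
2^23 = 8388608 < 12000000 ≤ 2^24 = 16777216, so n = 24.

24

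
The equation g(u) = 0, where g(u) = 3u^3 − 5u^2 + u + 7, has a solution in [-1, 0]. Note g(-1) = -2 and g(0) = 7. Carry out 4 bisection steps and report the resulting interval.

[-0.9375, -0.875]

u = -0.5 gives g = 4.875, positive; keep [-1, -0.5]
u = -0.75 gives g = 2.171875, positive; keep [-1, -0.75]
u = -0.875 gives g = 0.287109, positive; keep [-1, -0.875]
u = -0.9375 gives g = -0.804, negative; keep [-0.9375, -0.875]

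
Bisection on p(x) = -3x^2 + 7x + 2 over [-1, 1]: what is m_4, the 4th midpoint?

midpoint 0: p = 2 > 0 → [-1, 0]
midpoint -0.5: p = -2.25 < 0 → [-0.5, 0]
midpoint -0.25: p = 0.0625 > 0 → [-0.5, -0.25]
midpoint -0.375: p = -1.0469 < 0 → [-0.375, -0.25]

-0.375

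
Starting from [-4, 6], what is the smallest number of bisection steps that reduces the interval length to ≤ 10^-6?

24

Width after n steps is 10/2^n. Need 2^n ≥ 10/10^-6 = 10000000.
2^23 = 8388608 < 10000000 ≤ 2^24 = 16777216, so n = 24.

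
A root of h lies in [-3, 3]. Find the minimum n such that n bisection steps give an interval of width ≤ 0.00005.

17

Width after n steps is 6/2^n. Need 2^n ≥ 6/0.00005 = 120000.
2^16 = 65536 < 120000 ≤ 2^17 = 131072, so n = 17.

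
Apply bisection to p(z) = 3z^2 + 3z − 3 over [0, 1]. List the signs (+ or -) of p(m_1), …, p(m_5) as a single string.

-++--

m = 0.5, p(m) = -0.75 (−); new bracket [0.5, 1]
m = 0.75, p(m) = 0.9375 (+); new bracket [0.5, 0.75]
m = 0.625, p(m) = 0.046875 (+); new bracket [0.5, 0.625]
m = 0.5625, p(m) = -0.3633 (−); new bracket [0.5625, 0.625]
m = 0.59375, p(m) = -0.1611 (−); new bracket [0.59375, 0.625]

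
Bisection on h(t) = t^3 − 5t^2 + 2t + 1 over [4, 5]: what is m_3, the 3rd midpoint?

t = 4.5 gives h = -0.125, negative; keep [4.5, 5]
t = 4.75 gives h = 4.859375, positive; keep [4.5, 4.75]
t = 4.625 gives h = 2.228516, positive; keep [4.5, 4.625]

4.625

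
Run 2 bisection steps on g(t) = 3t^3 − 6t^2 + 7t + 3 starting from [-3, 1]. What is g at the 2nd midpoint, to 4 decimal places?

3.0000

m = -1, g(m) = -13 (−); new bracket [-1, 1]
m = 0, g(m) = 3 (+); new bracket [-1, 0]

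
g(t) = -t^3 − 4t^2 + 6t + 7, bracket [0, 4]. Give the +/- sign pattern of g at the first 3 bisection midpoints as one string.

-++

t = 2 gives g = -5, negative; keep [0, 2]
t = 1 gives g = 8, positive; keep [1, 2]
t = 1.5 gives g = 3.625, positive; keep [1.5, 2]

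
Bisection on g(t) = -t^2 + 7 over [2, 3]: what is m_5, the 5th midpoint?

t = 2.5 gives g = 0.75, positive; keep [2.5, 3]
t = 2.75 gives g = -0.5625, negative; keep [2.5, 2.75]
t = 2.625 gives g = 0.109375, positive; keep [2.625, 2.75]
t = 2.6875 gives g = -0.2227, negative; keep [2.625, 2.6875]
t = 2.65625 gives g = -0.0557, negative; keep [2.625, 2.65625]

2.65625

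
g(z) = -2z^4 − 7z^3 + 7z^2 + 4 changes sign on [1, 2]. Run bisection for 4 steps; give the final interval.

[1.0625, 1.125]

z = 1.5 gives g = -14, negative; keep [1, 1.5]
z = 1.25 gives g = -3.617188, negative; keep [1, 1.25]
z = 1.125 gives g = -0.311035, negative; keep [1, 1.125]
z = 1.0625 gives g = 0.9572, positive; keep [1.0625, 1.125]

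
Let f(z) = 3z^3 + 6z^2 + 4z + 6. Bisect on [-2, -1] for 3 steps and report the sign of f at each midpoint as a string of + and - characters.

m = -1.5, f(m) = 3.375 (+); new bracket [-2, -1.5]
m = -1.75, f(m) = 1.296875 (+); new bracket [-2, -1.75]
m = -1.875, f(m) = -0.181641 (−); new bracket [-1.875, -1.75]

++-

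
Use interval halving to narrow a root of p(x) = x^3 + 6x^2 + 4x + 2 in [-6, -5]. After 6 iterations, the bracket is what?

midpoint -5.5: p = -4.875 < 0 → [-5.5, -5]
midpoint -5.25: p = 1.671875 > 0 → [-5.5, -5.25]
midpoint -5.375: p = -1.443359 < 0 → [-5.375, -5.25]
midpoint -5.3125: p = 0.1531 > 0 → [-5.375, -5.3125]
midpoint -5.34375: p = -0.6353 < 0 → [-5.34375, -5.3125]
midpoint -5.328125: p = -0.2387 < 0 → [-5.328125, -5.3125]

[-5.328125, -5.3125]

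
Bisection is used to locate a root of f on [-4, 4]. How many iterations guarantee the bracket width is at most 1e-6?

Width after n steps is 8/2^n. Need 2^n ≥ 8/1e-6 = 8000000.
2^22 = 4194304 < 8000000 ≤ 2^23 = 8388608, so n = 23.

23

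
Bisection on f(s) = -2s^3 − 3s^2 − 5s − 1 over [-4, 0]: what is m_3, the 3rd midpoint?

f(-2) = 13 > 0, so the root lies in [-2, 0]
f(-1) = 3 > 0, so the root lies in [-1, 0]
f(-0.5) = 1 > 0, so the root lies in [-0.5, 0]

-0.5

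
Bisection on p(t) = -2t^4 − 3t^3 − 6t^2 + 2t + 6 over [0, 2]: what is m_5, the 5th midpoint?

0.8125

m = 1, p(m) = -3 (−); new bracket [0, 1]
m = 0.5, p(m) = 5 (+); new bracket [0.5, 1]
m = 0.75, p(m) = 2.226562 (+); new bracket [0.75, 1]
m = 0.875, p(m) = -0.0259 (−); new bracket [0.75, 0.875]
m = 0.8125, p(m) = 1.1833 (+); new bracket [0.8125, 0.875]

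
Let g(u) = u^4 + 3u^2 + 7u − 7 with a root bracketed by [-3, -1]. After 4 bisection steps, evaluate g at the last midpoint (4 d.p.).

midpoint -2: g = 7 > 0 → [-2, -1]
midpoint -1.5: g = -5.6875 < 0 → [-2, -1.5]
midpoint -1.75: g = -0.683594 < 0 → [-2, -1.75]
midpoint -1.875: g = 2.7815 > 0 → [-1.875, -1.75]

2.7815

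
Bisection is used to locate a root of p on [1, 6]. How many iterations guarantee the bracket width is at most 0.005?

Width after n steps is 5/2^n. Need 2^n ≥ 5/0.005 = 1000.
2^9 = 512 < 1000 ≤ 2^10 = 1024, so n = 10.

10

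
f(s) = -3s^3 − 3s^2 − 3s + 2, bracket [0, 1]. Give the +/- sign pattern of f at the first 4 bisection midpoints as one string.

-++-

midpoint 0.5: f = -0.625 < 0 → [0, 0.5]
midpoint 0.25: f = 1.015625 > 0 → [0.25, 0.5]
midpoint 0.375: f = 0.294922 > 0 → [0.375, 0.5]
midpoint 0.4375: f = -0.1379 < 0 → [0.375, 0.4375]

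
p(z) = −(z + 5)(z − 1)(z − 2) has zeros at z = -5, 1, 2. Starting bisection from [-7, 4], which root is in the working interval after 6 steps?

z = -1.5 gives p = -30.625, negative; keep [-7, -1.5]
z = -4.25 gives p = -24.609375, negative; keep [-7, -4.25]
z = -5.625 gives p = 31.572266, positive; keep [-5.625, -4.25]
z = -4.9375 gives p = -2.5745, negative; keep [-5.625, -4.9375]
z = -5.28125 gives p = 12.8631, positive; keep [-5.28125, -4.9375]
z = -5.109375 gives p = 4.7506, positive; keep [-5.109375, -4.9375]

-5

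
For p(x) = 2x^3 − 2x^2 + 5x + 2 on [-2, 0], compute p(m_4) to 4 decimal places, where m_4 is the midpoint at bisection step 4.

p(-1) = -7 < 0, so the root lies in [-1, 0]
p(-0.5) = -1.25 < 0, so the root lies in [-0.5, 0]
p(-0.25) = 0.59375 > 0, so the root lies in [-0.5, -0.25]
p(-0.375) = -0.2617 < 0, so the root lies in [-0.375, -0.25]

-0.2617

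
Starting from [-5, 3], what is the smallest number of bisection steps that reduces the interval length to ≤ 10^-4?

Width after n steps is 8/2^n. Need 2^n ≥ 8/10^-4 = 80000.
2^16 = 65536 < 80000 ≤ 2^17 = 131072, so n = 17.

17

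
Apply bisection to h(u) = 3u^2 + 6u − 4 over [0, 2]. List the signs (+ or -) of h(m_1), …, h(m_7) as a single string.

h(1) = 5 > 0, so the root lies in [0, 1]
h(0.5) = -0.25 < 0, so the root lies in [0.5, 1]
h(0.75) = 2.1875 > 0, so the root lies in [0.5, 0.75]
h(0.625) = 0.9219 > 0, so the root lies in [0.5, 0.625]
h(0.5625) = 0.3242 > 0, so the root lies in [0.5, 0.5625]
h(0.53125) = 0.0342 > 0, so the root lies in [0.5, 0.53125]
h(0.515625) = -0.1086 < 0, so the root lies in [0.515625, 0.53125]

+-++++-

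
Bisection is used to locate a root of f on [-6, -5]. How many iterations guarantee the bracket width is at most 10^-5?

Width after n steps is 1/2^n. Need 2^n ≥ 1/10^-5 = 100000.
2^16 = 65536 < 100000 ≤ 2^17 = 131072, so n = 17.

17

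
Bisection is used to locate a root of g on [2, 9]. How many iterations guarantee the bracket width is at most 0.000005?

Width after n steps is 7/2^n. Need 2^n ≥ 7/0.000005 = 1400000.
2^20 = 1048576 < 1400000 ≤ 2^21 = 2097152, so n = 21.

21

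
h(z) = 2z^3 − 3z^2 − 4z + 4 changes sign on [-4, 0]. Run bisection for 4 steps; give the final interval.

[-1.5, -1.25]

h(-2) = -16 < 0, so the root lies in [-2, 0]
h(-1) = 3 > 0, so the root lies in [-2, -1]
h(-1.5) = -3.5 < 0, so the root lies in [-1.5, -1]
h(-1.25) = 0.4062 > 0, so the root lies in [-1.5, -1.25]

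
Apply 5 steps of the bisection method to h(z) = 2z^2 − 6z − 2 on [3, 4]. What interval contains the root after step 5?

[3.28125, 3.3125]

z = 3.5 gives h = 1.5, positive; keep [3, 3.5]
z = 3.25 gives h = -0.375, negative; keep [3.25, 3.5]
z = 3.375 gives h = 0.53125, positive; keep [3.25, 3.375]
z = 3.3125 gives h = 0.0703, positive; keep [3.25, 3.3125]
z = 3.28125 gives h = -0.1543, negative; keep [3.28125, 3.3125]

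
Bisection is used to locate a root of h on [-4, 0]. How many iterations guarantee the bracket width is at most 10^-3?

12

Width after n steps is 4/2^n. Need 2^n ≥ 4/10^-3 = 4000.
2^11 = 2048 < 4000 ≤ 2^12 = 4096, so n = 12.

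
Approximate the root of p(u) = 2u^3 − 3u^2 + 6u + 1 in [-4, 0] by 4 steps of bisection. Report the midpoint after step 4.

m = -2, p(m) = -39 (−); new bracket [-2, 0]
m = -1, p(m) = -10 (−); new bracket [-1, 0]
m = -0.5, p(m) = -3 (−); new bracket [-0.5, 0]
m = -0.25, p(m) = -0.7188 (−); new bracket [-0.25, 0]

-0.25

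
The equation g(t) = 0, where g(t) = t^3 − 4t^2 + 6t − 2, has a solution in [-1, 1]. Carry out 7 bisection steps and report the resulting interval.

[0.453125, 0.46875]

m = 0, g(m) = -2 (−); new bracket [0, 1]
m = 0.5, g(m) = 0.125 (+); new bracket [0, 0.5]
m = 0.25, g(m) = -0.734375 (−); new bracket [0.25, 0.5]
m = 0.375, g(m) = -0.2598 (−); new bracket [0.375, 0.5]
m = 0.4375, g(m) = -0.0569 (−); new bracket [0.4375, 0.5]
m = 0.46875, g(m) = 0.0366 (+); new bracket [0.4375, 0.46875]
m = 0.453125, g(m) = -0.0095 (−); new bracket [0.453125, 0.46875]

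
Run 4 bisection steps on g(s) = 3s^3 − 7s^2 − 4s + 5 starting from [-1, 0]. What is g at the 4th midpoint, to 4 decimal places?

g(-0.5) = 4.875 > 0, so the root lies in [-1, -0.5]
g(-0.75) = 2.796875 > 0, so the root lies in [-1, -0.75]
g(-0.875) = 1.130859 > 0, so the root lies in [-1, -0.875]
g(-0.9375) = 0.1257 > 0, so the root lies in [-1, -0.9375]

0.1257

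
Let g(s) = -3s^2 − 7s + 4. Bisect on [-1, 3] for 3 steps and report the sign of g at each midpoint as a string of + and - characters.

midpoint 1: g = -6 < 0 → [-1, 1]
midpoint 0: g = 4 > 0 → [0, 1]
midpoint 0.5: g = -0.25 < 0 → [0, 0.5]

-+-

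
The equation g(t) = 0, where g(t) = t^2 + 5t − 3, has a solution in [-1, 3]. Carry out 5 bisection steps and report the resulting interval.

t = 1 gives g = 3, positive; keep [-1, 1]
t = 0 gives g = -3, negative; keep [0, 1]
t = 0.5 gives g = -0.25, negative; keep [0.5, 1]
t = 0.75 gives g = 1.3125, positive; keep [0.5, 0.75]
t = 0.625 gives g = 0.5156, positive; keep [0.5, 0.625]

[0.5, 0.625]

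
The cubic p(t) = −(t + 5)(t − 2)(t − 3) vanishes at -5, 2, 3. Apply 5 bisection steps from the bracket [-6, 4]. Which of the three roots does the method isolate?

-5

m = -1, p(m) = -48 (−); new bracket [-6, -1]
m = -3.5, p(m) = -53.625 (−); new bracket [-6, -3.5]
m = -4.75, p(m) = -13.078125 (−); new bracket [-6, -4.75]
m = -5.375, p(m) = 23.1621 (+); new bracket [-5.375, -4.75]
m = -5.0625, p(m) = 3.5588 (+); new bracket [-5.0625, -4.75]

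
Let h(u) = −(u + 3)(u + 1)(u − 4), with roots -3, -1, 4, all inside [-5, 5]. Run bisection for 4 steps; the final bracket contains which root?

midpoint 0: h = 12 > 0 → [0, 5]
midpoint 2.5: h = 28.875 > 0 → [2.5, 5]
midpoint 3.75: h = 8.015625 > 0 → [3.75, 5]
midpoint 4.375: h = -14.8652 < 0 → [3.75, 4.375]

4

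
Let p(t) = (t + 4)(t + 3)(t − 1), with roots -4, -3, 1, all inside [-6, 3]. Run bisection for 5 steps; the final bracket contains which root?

1

m = -1.5, p(m) = -9.375 (−); new bracket [-1.5, 3]
m = 0.75, p(m) = -4.453125 (−); new bracket [0.75, 3]
m = 1.875, p(m) = 25.060547 (+); new bracket [0.75, 1.875]
m = 1.3125, p(m) = 7.1594 (+); new bracket [0.75, 1.3125]
m = 1.03125, p(m) = 0.6338 (+); new bracket [0.75, 1.03125]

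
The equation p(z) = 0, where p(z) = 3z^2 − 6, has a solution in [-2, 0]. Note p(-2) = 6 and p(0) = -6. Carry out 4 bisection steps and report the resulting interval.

m = -1, p(m) = -3 (−); new bracket [-2, -1]
m = -1.5, p(m) = 0.75 (+); new bracket [-1.5, -1]
m = -1.25, p(m) = -1.3125 (−); new bracket [-1.5, -1.25]
m = -1.375, p(m) = -0.3281 (−); new bracket [-1.5, -1.375]

[-1.5, -1.375]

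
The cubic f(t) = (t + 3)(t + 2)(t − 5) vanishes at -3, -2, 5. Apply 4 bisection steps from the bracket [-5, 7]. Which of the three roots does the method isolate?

m = 1, f(m) = -48 (−); new bracket [1, 7]
m = 4, f(m) = -42 (−); new bracket [4, 7]
m = 5.5, f(m) = 31.875 (+); new bracket [4, 5.5]
m = 4.75, f(m) = -13.0781 (−); new bracket [4.75, 5.5]

5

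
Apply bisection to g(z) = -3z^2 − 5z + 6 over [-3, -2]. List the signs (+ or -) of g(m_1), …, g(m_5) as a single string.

-++++

midpoint -2.5: g = -0.25 < 0 → [-2.5, -2]
midpoint -2.25: g = 2.0625 > 0 → [-2.5, -2.25]
midpoint -2.375: g = 0.953125 > 0 → [-2.5, -2.375]
midpoint -2.4375: g = 0.3633 > 0 → [-2.5, -2.4375]
midpoint -2.46875: g = 0.0596 > 0 → [-2.5, -2.46875]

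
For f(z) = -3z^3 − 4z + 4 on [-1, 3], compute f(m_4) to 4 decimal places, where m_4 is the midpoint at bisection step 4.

-0.2656

z = 1 gives f = -3, negative; keep [-1, 1]
z = 0 gives f = 4, positive; keep [0, 1]
z = 0.5 gives f = 1.625, positive; keep [0.5, 1]
z = 0.75 gives f = -0.2656, negative; keep [0.5, 0.75]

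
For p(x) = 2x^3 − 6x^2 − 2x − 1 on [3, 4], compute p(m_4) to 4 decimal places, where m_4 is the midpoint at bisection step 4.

-0.7671

midpoint 3.5: p = 4.25 > 0 → [3, 3.5]
midpoint 3.25: p = -2.21875 < 0 → [3.25, 3.5]
midpoint 3.375: p = 0.792969 > 0 → [3.25, 3.375]
midpoint 3.3125: p = -0.7671 < 0 → [3.3125, 3.375]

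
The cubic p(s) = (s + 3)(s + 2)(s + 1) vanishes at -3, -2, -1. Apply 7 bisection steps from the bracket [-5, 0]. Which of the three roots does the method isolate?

-3

m = -2.5, p(m) = 0.375 (+); new bracket [-5, -2.5]
m = -3.75, p(m) = -3.609375 (−); new bracket [-3.75, -2.5]
m = -3.125, p(m) = -0.298828 (−); new bracket [-3.125, -2.5]
m = -2.8125, p(m) = 0.2761 (+); new bracket [-3.125, -2.8125]
m = -2.96875, p(m) = 0.0596 (+); new bracket [-3.125, -2.96875]
m = -3.046875, p(m) = -0.1004 (−); new bracket [-3.046875, -2.96875]
m = -3.0078125, p(m) = -0.0158 (−); new bracket [-3.0078125, -2.96875]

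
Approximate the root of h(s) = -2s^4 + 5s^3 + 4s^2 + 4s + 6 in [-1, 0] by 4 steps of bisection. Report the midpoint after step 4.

s = -0.5 gives h = 4.25, positive; keep [-1, -0.5]
s = -0.75 gives h = 2.507812, positive; keep [-1, -0.75]
s = -0.875 gives h = 1.040527, positive; keep [-1, -0.875]
s = -0.9375 gives h = 0.1008, positive; keep [-1, -0.9375]

-0.9375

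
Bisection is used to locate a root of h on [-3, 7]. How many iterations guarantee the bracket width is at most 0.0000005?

Width after n steps is 10/2^n. Need 2^n ≥ 10/0.0000005 = 20000000.
2^24 = 16777216 < 20000000 ≤ 2^25 = 33554432, so n = 25.

25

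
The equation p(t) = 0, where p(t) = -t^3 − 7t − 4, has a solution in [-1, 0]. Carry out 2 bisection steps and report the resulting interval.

p(-0.5) = -0.375 < 0, so the root lies in [-1, -0.5]
p(-0.75) = 1.671875 > 0, so the root lies in [-0.75, -0.5]

[-0.75, -0.5]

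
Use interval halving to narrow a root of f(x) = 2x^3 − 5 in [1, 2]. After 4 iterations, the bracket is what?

[1.3125, 1.375]

m = 1.5, f(m) = 1.75 (+); new bracket [1, 1.5]
m = 1.25, f(m) = -1.09375 (−); new bracket [1.25, 1.5]
m = 1.375, f(m) = 0.199219 (+); new bracket [1.25, 1.375]
m = 1.3125, f(m) = -0.478 (−); new bracket [1.3125, 1.375]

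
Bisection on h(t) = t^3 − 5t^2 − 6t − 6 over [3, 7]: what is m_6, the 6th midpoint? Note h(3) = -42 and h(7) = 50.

6.1875

midpoint 5: h = -36 < 0 → [5, 7]
midpoint 6: h = -6 < 0 → [6, 7]
midpoint 6.5: h = 18.375 > 0 → [6, 6.5]
midpoint 6.25: h = 5.3281 > 0 → [6, 6.25]
midpoint 6.125: h = -0.5449 < 0 → [6.125, 6.25]
midpoint 6.1875: h = 2.3386 > 0 → [6.125, 6.1875]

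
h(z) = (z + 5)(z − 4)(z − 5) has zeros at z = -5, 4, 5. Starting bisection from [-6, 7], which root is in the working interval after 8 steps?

-5

midpoint 0.5: h = 86.625 > 0 → [-6, 0.5]
midpoint -2.75: h = 117.703125 > 0 → [-6, -2.75]
midpoint -4.375: h = 49.072266 > 0 → [-6, -4.375]
midpoint -5.1875: h = -17.5496 < 0 → [-5.1875, -4.375]
midpoint -4.78125: h = 18.7888 > 0 → [-5.1875, -4.78125]
midpoint -4.984375: h = 1.4016 > 0 → [-5.1875, -4.984375]
midpoint -5.0859375: h = -7.8753 < 0 → [-5.0859375, -4.984375]
midpoint -5.03515625: h = -3.1876 < 0 → [-5.03515625, -4.984375]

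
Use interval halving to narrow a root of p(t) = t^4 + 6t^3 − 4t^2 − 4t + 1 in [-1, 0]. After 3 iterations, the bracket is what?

[-0.75, -0.625]

midpoint -0.5: p = 1.3125 > 0 → [-1, -0.5]
midpoint -0.75: p = -0.464844 < 0 → [-0.75, -0.5]
midpoint -0.625: p = 0.625244 > 0 → [-0.75, -0.625]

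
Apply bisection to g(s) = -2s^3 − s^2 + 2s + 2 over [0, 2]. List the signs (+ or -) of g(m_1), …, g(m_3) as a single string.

s = 1 gives g = 1, positive; keep [1, 2]
s = 1.5 gives g = -4, negative; keep [1, 1.5]
s = 1.25 gives g = -0.96875, negative; keep [1, 1.25]

+--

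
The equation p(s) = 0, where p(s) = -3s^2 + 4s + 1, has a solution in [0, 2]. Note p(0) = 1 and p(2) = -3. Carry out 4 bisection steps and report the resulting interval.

m = 1, p(m) = 2 (+); new bracket [1, 2]
m = 1.5, p(m) = 0.25 (+); new bracket [1.5, 2]
m = 1.75, p(m) = -1.1875 (−); new bracket [1.5, 1.75]
m = 1.625, p(m) = -0.4219 (−); new bracket [1.5, 1.625]

[1.5, 1.625]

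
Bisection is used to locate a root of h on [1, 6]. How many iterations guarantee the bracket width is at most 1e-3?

Width after n steps is 5/2^n. Need 2^n ≥ 5/1e-3 = 5000.
2^12 = 4096 < 5000 ≤ 2^13 = 8192, so n = 13.

13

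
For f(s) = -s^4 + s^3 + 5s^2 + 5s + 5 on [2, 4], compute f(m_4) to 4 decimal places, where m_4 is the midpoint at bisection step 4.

midpoint 3: f = 11 > 0 → [3, 4]
midpoint 3.5: f = -23.4375 < 0 → [3, 3.5]
midpoint 3.25: f = -3.175781 < 0 → [3, 3.25]
midpoint 3.125: f = 4.6033 > 0 → [3.125, 3.25]

4.6033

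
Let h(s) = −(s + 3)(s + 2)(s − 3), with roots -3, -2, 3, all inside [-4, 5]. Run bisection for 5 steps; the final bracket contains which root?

midpoint 0.5: h = 21.875 > 0 → [0.5, 5]
midpoint 2.75: h = 6.828125 > 0 → [2.75, 5]
midpoint 3.875: h = -35.341797 < 0 → [2.75, 3.875]
midpoint 3.3125: h = -10.4797 < 0 → [2.75, 3.3125]
midpoint 3.03125: h = -0.9483 < 0 → [2.75, 3.03125]

3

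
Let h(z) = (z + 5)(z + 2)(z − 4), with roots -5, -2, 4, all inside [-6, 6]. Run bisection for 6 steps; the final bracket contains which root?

4

h(0) = -40 < 0, so the root lies in [0, 6]
h(3) = -40 < 0, so the root lies in [3, 6]
h(4.5) = 30.875 > 0, so the root lies in [3, 4.5]
h(3.75) = -12.5781 < 0, so the root lies in [3.75, 4.5]
h(4.125) = 6.9863 > 0, so the root lies in [3.75, 4.125]
h(3.9375) = -3.3167 < 0, so the root lies in [3.9375, 4.125]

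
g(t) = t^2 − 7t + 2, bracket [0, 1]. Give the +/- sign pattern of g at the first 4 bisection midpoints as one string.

midpoint 0.5: g = -1.25 < 0 → [0, 0.5]
midpoint 0.25: g = 0.3125 > 0 → [0.25, 0.5]
midpoint 0.375: g = -0.484375 < 0 → [0.25, 0.375]
midpoint 0.3125: g = -0.0898 < 0 → [0.25, 0.3125]

-+--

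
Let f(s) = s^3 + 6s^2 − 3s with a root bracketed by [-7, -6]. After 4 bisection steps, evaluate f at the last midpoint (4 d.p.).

1.1819

m = -6.5, f(m) = -1.625 (−); new bracket [-6.5, -6]
m = -6.25, f(m) = 8.984375 (+); new bracket [-6.5, -6.25]
m = -6.375, f(m) = 3.884766 (+); new bracket [-6.5, -6.375]
m = -6.4375, f(m) = 1.1819 (+); new bracket [-6.5, -6.4375]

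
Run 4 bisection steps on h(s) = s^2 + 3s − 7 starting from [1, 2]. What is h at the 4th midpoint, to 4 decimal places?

0.1289

midpoint 1.5: h = -0.25 < 0 → [1.5, 2]
midpoint 1.75: h = 1.3125 > 0 → [1.5, 1.75]
midpoint 1.625: h = 0.515625 > 0 → [1.5, 1.625]
midpoint 1.5625: h = 0.1289 > 0 → [1.5, 1.5625]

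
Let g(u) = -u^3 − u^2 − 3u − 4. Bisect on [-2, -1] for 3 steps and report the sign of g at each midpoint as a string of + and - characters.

++-

m = -1.5, g(m) = 1.625 (+); new bracket [-1.5, -1]
m = -1.25, g(m) = 0.140625 (+); new bracket [-1.25, -1]
m = -1.125, g(m) = -0.466797 (−); new bracket [-1.25, -1.125]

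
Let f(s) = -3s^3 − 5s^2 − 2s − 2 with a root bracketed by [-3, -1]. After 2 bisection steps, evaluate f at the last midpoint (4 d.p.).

m = -2, f(m) = 6 (+); new bracket [-2, -1]
m = -1.5, f(m) = -0.125 (−); new bracket [-2, -1.5]

-0.1250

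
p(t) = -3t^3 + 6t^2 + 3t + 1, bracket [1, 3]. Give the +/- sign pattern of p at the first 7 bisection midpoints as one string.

+-+++-+

t = 2 gives p = 7, positive; keep [2, 3]
t = 2.5 gives p = -0.875, negative; keep [2, 2.5]
t = 2.25 gives p = 3.953125, positive; keep [2.25, 2.5]
t = 2.375 gives p = 1.7793, positive; keep [2.375, 2.5]
t = 2.4375 gives p = 0.5144, positive; keep [2.4375, 2.5]
t = 2.46875 gives p = -0.1645, negative; keep [2.4375, 2.46875]
t = 2.453125 gives p = 0.1789, positive; keep [2.453125, 2.46875]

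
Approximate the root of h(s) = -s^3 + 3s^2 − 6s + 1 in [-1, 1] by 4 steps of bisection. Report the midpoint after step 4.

0.125

h(0) = 1 > 0, so the root lies in [0, 1]
h(0.5) = -1.375 < 0, so the root lies in [0, 0.5]
h(0.25) = -0.328125 < 0, so the root lies in [0, 0.25]
h(0.125) = 0.2949 > 0, so the root lies in [0.125, 0.25]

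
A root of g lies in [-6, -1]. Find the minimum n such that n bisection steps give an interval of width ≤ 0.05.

7

Width after n steps is 5/2^n. Need 2^n ≥ 5/0.05 = 100.
2^6 = 64 < 100 ≤ 2^7 = 128, so n = 7.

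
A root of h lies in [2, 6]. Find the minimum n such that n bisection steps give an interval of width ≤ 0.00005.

Width after n steps is 4/2^n. Need 2^n ≥ 4/0.00005 = 80000.
2^16 = 65536 < 80000 ≤ 2^17 = 131072, so n = 17.

17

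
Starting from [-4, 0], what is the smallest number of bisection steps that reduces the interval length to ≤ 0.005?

10

Width after n steps is 4/2^n. Need 2^n ≥ 4/0.005 = 800.
2^9 = 512 < 800 ≤ 2^10 = 1024, so n = 10.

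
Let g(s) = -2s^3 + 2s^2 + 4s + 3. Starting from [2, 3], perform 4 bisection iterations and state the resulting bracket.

[2.1875, 2.25]

midpoint 2.5: g = -5.75 < 0 → [2, 2.5]
midpoint 2.25: g = -0.65625 < 0 → [2, 2.25]
midpoint 2.125: g = 1.339844 > 0 → [2.125, 2.25]
midpoint 2.1875: g = 0.3853 > 0 → [2.1875, 2.25]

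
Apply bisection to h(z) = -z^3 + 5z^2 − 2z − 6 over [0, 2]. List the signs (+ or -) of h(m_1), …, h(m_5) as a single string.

--+-+

h(1) = -4 < 0, so the root lies in [1, 2]
h(1.5) = -1.125 < 0, so the root lies in [1.5, 2]
h(1.75) = 0.453125 > 0, so the root lies in [1.5, 1.75]
h(1.625) = -0.3379 < 0, so the root lies in [1.625, 1.75]
h(1.6875) = 0.0579 > 0, so the root lies in [1.625, 1.6875]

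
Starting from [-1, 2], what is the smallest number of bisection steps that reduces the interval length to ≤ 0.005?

Width after n steps is 3/2^n. Need 2^n ≥ 3/0.005 = 600.
2^9 = 512 < 600 ≤ 2^10 = 1024, so n = 10.

10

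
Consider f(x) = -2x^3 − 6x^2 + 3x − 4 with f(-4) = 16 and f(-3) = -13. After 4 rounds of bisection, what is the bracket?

midpoint -3.5: f = -2.25 < 0 → [-4, -3.5]
midpoint -3.75: f = 5.84375 > 0 → [-3.75, -3.5]
midpoint -3.625: f = 1.550781 > 0 → [-3.625, -3.5]
midpoint -3.5625: f = -0.4097 < 0 → [-3.625, -3.5625]

[-3.625, -3.5625]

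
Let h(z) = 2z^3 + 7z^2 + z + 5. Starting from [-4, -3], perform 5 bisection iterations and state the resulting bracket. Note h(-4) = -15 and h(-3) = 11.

[-3.5625, -3.53125]

m = -3.5, h(m) = 1.5 (+); new bracket [-4, -3.5]
m = -3.75, h(m) = -5.78125 (−); new bracket [-3.75, -3.5]
m = -3.625, h(m) = -1.910156 (−); new bracket [-3.625, -3.5]
m = -3.5625, h(m) = -0.1489 (−); new bracket [-3.5625, -3.5]
m = -3.53125, h(m) = 0.6894 (+); new bracket [-3.5625, -3.53125]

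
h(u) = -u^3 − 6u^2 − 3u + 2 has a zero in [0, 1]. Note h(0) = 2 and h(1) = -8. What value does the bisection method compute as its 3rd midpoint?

h(0.5) = -1.125 < 0, so the root lies in [0, 0.5]
h(0.25) = 0.859375 > 0, so the root lies in [0.25, 0.5]
h(0.375) = -0.021484 < 0, so the root lies in [0.25, 0.375]

0.375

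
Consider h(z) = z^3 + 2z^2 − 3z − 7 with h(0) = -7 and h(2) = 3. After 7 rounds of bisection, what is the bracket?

[1.796875, 1.8125]

h(1) = -7 < 0, so the root lies in [1, 2]
h(1.5) = -3.625 < 0, so the root lies in [1.5, 2]
h(1.75) = -0.765625 < 0, so the root lies in [1.75, 2]
h(1.875) = 0.998 > 0, so the root lies in [1.75, 1.875]
h(1.8125) = 0.0872 > 0, so the root lies in [1.75, 1.8125]
h(1.78125) = -0.3464 < 0, so the root lies in [1.78125, 1.8125]
h(1.796875) = -0.1314 < 0, so the root lies in [1.796875, 1.8125]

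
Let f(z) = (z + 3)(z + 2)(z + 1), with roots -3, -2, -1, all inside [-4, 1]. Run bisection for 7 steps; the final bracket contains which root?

f(-1.5) = -0.375 < 0, so the root lies in [-1.5, 1]
f(-0.25) = 3.609375 > 0, so the root lies in [-1.5, -0.25]
f(-0.875) = 0.298828 > 0, so the root lies in [-1.5, -0.875]
f(-1.1875) = -0.2761 < 0, so the root lies in [-1.1875, -0.875]
f(-1.03125) = -0.0596 < 0, so the root lies in [-1.03125, -0.875]
f(-0.953125) = 0.1004 > 0, so the root lies in [-1.03125, -0.953125]
f(-0.9921875) = 0.0158 > 0, so the root lies in [-1.03125, -0.9921875]

-1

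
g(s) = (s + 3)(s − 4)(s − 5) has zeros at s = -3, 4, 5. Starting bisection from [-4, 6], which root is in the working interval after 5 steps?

s = 1 gives g = 48, positive; keep [-4, 1]
s = -1.5 gives g = 53.625, positive; keep [-4, -1.5]
s = -2.75 gives g = 13.078125, positive; keep [-4, -2.75]
s = -3.375 gives g = -23.1621, negative; keep [-3.375, -2.75]
s = -3.0625 gives g = -3.5588, negative; keep [-3.0625, -2.75]

-3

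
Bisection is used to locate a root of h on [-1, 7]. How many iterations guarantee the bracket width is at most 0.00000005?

28

Width after n steps is 8/2^n. Need 2^n ≥ 8/0.00000005 = 160000000.
2^27 = 134217728 < 160000000 ≤ 2^28 = 268435456, so n = 28.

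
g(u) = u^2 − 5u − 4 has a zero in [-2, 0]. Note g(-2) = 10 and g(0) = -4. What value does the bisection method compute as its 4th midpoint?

g(-1) = 2 > 0, so the root lies in [-1, 0]
g(-0.5) = -1.25 < 0, so the root lies in [-1, -0.5]
g(-0.75) = 0.3125 > 0, so the root lies in [-0.75, -0.5]
g(-0.625) = -0.4844 < 0, so the root lies in [-0.75, -0.625]

-0.625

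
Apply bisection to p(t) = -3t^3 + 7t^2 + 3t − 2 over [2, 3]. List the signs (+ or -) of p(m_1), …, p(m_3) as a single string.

+--

m = 2.5, p(m) = 2.375 (+); new bracket [2.5, 3]
m = 2.75, p(m) = -3.203125 (−); new bracket [2.5, 2.75]
m = 2.625, p(m) = -0.154297 (−); new bracket [2.5, 2.625]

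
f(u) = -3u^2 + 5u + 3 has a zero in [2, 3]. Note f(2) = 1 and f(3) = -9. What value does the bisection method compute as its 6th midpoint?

2.140625

midpoint 2.5: f = -3.25 < 0 → [2, 2.5]
midpoint 2.25: f = -0.9375 < 0 → [2, 2.25]
midpoint 2.125: f = 0.078125 > 0 → [2.125, 2.25]
midpoint 2.1875: f = -0.418 < 0 → [2.125, 2.1875]
midpoint 2.15625: f = -0.167 < 0 → [2.125, 2.15625]
midpoint 2.140625: f = -0.0437 < 0 → [2.125, 2.140625]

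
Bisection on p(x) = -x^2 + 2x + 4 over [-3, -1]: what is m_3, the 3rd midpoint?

m = -2, p(m) = -4 (−); new bracket [-2, -1]
m = -1.5, p(m) = -1.25 (−); new bracket [-1.5, -1]
m = -1.25, p(m) = -0.0625 (−); new bracket [-1.25, -1]

-1.25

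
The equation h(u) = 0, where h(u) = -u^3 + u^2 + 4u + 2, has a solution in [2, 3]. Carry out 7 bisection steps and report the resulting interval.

[2.7265625, 2.734375]

u = 2.5 gives h = 2.625, positive; keep [2.5, 3]
u = 2.75 gives h = -0.234375, negative; keep [2.5, 2.75]
u = 2.625 gives h = 1.302734, positive; keep [2.625, 2.75]
u = 2.6875 gives h = 0.5618, positive; keep [2.6875, 2.75]
u = 2.71875 gives h = 0.1707, positive; keep [2.71875, 2.75]
u = 2.734375 gives h = -0.0301, negative; keep [2.71875, 2.734375]
u = 2.7265625 gives h = 0.0707, positive; keep [2.7265625, 2.734375]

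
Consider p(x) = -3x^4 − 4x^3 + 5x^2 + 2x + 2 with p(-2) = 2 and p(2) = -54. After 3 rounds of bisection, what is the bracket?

m = 0, p(m) = 2 (+); new bracket [0, 2]
m = 1, p(m) = 2 (+); new bracket [1, 2]
m = 1.5, p(m) = -12.4375 (−); new bracket [1, 1.5]

[1, 1.5]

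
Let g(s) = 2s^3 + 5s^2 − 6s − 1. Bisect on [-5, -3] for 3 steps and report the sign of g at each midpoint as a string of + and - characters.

--+

m = -4, g(m) = -25 (−); new bracket [-4, -3]
m = -3.5, g(m) = -4.5 (−); new bracket [-3.5, -3]
m = -3.25, g(m) = 2.65625 (+); new bracket [-3.5, -3.25]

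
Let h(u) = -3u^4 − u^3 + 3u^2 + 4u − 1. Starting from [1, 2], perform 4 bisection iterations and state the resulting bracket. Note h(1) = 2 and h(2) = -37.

[1.1875, 1.25]

h(1.5) = -6.8125 < 0, so the root lies in [1, 1.5]
h(1.25) = -0.589844 < 0, so the root lies in [1, 1.25]
h(1.125) = 1.067627 > 0, so the root lies in [1.125, 1.25]
h(1.1875) = 0.3403 > 0, so the root lies in [1.1875, 1.25]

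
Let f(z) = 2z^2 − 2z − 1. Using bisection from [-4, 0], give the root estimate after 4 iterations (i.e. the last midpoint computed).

f(-2) = 11 > 0, so the root lies in [-2, 0]
f(-1) = 3 > 0, so the root lies in [-1, 0]
f(-0.5) = 0.5 > 0, so the root lies in [-0.5, 0]
f(-0.25) = -0.375 < 0, so the root lies in [-0.5, -0.25]

-0.25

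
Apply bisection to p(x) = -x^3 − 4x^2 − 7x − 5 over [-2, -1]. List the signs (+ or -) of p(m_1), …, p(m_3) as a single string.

-++

p(-1.5) = -0.125 < 0, so the root lies in [-2, -1.5]
p(-1.75) = 0.359375 > 0, so the root lies in [-1.75, -1.5]
p(-1.625) = 0.103516 > 0, so the root lies in [-1.625, -1.5]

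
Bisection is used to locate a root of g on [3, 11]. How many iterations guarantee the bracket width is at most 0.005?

11

Width after n steps is 8/2^n. Need 2^n ≥ 8/0.005 = 1600.
2^10 = 1024 < 1600 ≤ 2^11 = 2048, so n = 11.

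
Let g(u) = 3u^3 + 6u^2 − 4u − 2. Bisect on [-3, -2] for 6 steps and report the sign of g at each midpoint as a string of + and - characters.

m = -2.5, g(m) = -1.375 (−); new bracket [-2.5, -2]
m = -2.25, g(m) = 3.203125 (+); new bracket [-2.5, -2.25]
m = -2.375, g(m) = 1.154297 (+); new bracket [-2.5, -2.375]
m = -2.4375, g(m) = -0.0481 (−); new bracket [-2.4375, -2.375]
m = -2.40625, g(m) = 0.5684 (+); new bracket [-2.4375, -2.40625]
m = -2.421875, g(m) = 0.264 (+); new bracket [-2.4375, -2.421875]

-++-++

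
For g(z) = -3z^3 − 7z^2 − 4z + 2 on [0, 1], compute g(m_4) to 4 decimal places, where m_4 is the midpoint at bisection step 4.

-0.0251

midpoint 0.5: g = -2.125 < 0 → [0, 0.5]
midpoint 0.25: g = 0.515625 > 0 → [0.25, 0.5]
midpoint 0.375: g = -0.642578 < 0 → [0.25, 0.375]
midpoint 0.3125: g = -0.0251 < 0 → [0.25, 0.3125]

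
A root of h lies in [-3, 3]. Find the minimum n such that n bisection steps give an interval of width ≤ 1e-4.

Width after n steps is 6/2^n. Need 2^n ≥ 6/1e-4 = 60000.
2^15 = 32768 < 60000 ≤ 2^16 = 65536, so n = 16.

16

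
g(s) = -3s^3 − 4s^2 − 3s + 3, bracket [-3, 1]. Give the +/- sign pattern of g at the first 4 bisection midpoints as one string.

+++-

s = -1 gives g = 5, positive; keep [-1, 1]
s = 0 gives g = 3, positive; keep [0, 1]
s = 0.5 gives g = 0.125, positive; keep [0.5, 1]
s = 0.75 gives g = -2.7656, negative; keep [0.5, 0.75]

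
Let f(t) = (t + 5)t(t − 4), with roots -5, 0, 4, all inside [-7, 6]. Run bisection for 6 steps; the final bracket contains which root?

f(-0.5) = 10.125 > 0, so the root lies in [-7, -0.5]
f(-3.75) = 36.328125 > 0, so the root lies in [-7, -3.75]
f(-5.375) = -18.896484 < 0, so the root lies in [-5.375, -3.75]
f(-4.5625) = 17.0916 > 0, so the root lies in [-5.375, -4.5625]
f(-4.96875) = 1.3926 > 0, so the root lies in [-5.375, -4.96875]
f(-5.171875) = -8.153 < 0, so the root lies in [-5.171875, -4.96875]

-5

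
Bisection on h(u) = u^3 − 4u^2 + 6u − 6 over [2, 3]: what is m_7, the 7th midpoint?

midpoint 2.5: h = -0.375 < 0 → [2.5, 3]
midpoint 2.75: h = 1.046875 > 0 → [2.5, 2.75]
midpoint 2.625: h = 0.275391 > 0 → [2.5, 2.625]
midpoint 2.5625: h = -0.0642 < 0 → [2.5625, 2.625]
midpoint 2.59375: h = 0.1019 > 0 → [2.5625, 2.59375]
midpoint 2.578125: h = 0.0179 > 0 → [2.5625, 2.578125]
midpoint 2.5703125: h = -0.0234 < 0 → [2.5703125, 2.578125]

2.5703125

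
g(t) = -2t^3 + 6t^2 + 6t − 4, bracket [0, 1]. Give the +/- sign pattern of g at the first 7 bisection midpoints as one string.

m = 0.5, g(m) = 0.25 (+); new bracket [0, 0.5]
m = 0.25, g(m) = -2.15625 (−); new bracket [0.25, 0.5]
m = 0.375, g(m) = -1.011719 (−); new bracket [0.375, 0.5]
m = 0.4375, g(m) = -0.394 (−); new bracket [0.4375, 0.5]
m = 0.46875, g(m) = -0.0751 (−); new bracket [0.46875, 0.5]
m = 0.484375, g(m) = 0.0867 (+); new bracket [0.46875, 0.484375]
m = 0.4765625, g(m) = 0.0056 (+); new bracket [0.46875, 0.4765625]

+----++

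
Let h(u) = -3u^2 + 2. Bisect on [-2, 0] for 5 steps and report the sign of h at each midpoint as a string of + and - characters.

m = -1, h(m) = -1 (−); new bracket [-1, 0]
m = -0.5, h(m) = 1.25 (+); new bracket [-1, -0.5]
m = -0.75, h(m) = 0.3125 (+); new bracket [-1, -0.75]
m = -0.875, h(m) = -0.2969 (−); new bracket [-0.875, -0.75]
m = -0.8125, h(m) = 0.0195 (+); new bracket [-0.875, -0.8125]

-++-+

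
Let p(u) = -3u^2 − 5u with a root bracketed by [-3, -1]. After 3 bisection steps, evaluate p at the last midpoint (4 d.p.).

-0.4375

u = -2 gives p = -2, negative; keep [-2, -1]
u = -1.5 gives p = 0.75, positive; keep [-2, -1.5]
u = -1.75 gives p = -0.4375, negative; keep [-1.75, -1.5]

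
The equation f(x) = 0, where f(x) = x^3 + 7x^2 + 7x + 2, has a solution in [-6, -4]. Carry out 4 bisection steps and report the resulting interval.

f(-5) = 17 > 0, so the root lies in [-6, -5]
f(-5.5) = 8.875 > 0, so the root lies in [-6, -5.5]
f(-5.75) = 3.078125 > 0, so the root lies in [-6, -5.75]
f(-5.875) = -0.2949 < 0, so the root lies in [-5.875, -5.75]

[-5.875, -5.75]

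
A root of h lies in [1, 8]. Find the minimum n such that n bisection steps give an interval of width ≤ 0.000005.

Width after n steps is 7/2^n. Need 2^n ≥ 7/0.000005 = 1400000.
2^20 = 1048576 < 1400000 ≤ 2^21 = 2097152, so n = 21.

21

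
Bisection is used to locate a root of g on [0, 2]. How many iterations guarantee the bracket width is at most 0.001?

11

Width after n steps is 2/2^n. Need 2^n ≥ 2/0.001 = 2000.
2^10 = 1024 < 2000 ≤ 2^11 = 2048, so n = 11.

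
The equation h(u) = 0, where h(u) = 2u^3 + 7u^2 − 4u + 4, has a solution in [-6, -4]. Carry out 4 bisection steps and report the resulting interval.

u = -5 gives h = -51, negative; keep [-5, -4]
u = -4.5 gives h = -18.5, negative; keep [-4.5, -4]
u = -4.25 gives h = -6.09375, negative; keep [-4.25, -4]
u = -4.125 gives h = -0.7695, negative; keep [-4.125, -4]

[-4.125, -4]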